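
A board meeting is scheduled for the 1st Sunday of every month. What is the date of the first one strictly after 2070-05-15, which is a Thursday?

May 2070 starts on a Thursday, so its 1st Sunday is 2070-05-04 (3 days in).
That is not after 2070-05-15, so look at June 2070.
June 2070 starts on a Sunday, so its 1st Sunday is 2070-06-01.

2070-06-01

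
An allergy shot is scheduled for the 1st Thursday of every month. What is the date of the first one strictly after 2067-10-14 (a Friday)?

2067-11-03

October 2067 starts on a Saturday, so its 1st Thursday is 2067-10-06 (5 days in).
That is not after 2067-10-14, so look at November 2067.
November 2067 starts on a Tuesday, so its 1st Thursday is 2067-11-03 (2 days in).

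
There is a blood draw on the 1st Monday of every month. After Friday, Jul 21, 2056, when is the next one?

Jul 2056 starts on a Saturday, so its 1st Monday is Jul 3, 2056 (2 days in).
That is not after Jul 21, 2056, so look at Aug 2056.
Aug 2056 starts on a Tuesday, so its 1st Monday is Aug 7, 2056 (6 days in).

Aug 7, 2056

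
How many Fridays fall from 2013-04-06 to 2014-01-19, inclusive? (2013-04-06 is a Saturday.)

2013-04-06 is a Saturday; the first Friday on or after it is 2013-04-12 (6 days later).
From 2013-04-12 to 2014-01-19: 18 + 31 + 30 + 31 + 31 + 30 + 31 + 30 + 31 + 19 = 282 days (rest of April, May, June, July, August, September, October, November, December, January).
282 ÷ 7 = 40 full weeks with remainder 2, so 40 more Fridays after the first → 41.

41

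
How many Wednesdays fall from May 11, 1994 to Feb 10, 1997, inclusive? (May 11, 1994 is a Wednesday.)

144

May 11, 1994 is a Wednesday; the first Wednesday on or after it is May 11, 1994.
From May 11, 1994 to Feb 10, 1997: 234 + 365 + 366 + 41 = 1006 days (rest of 1994, 1995, 1996, to Feb 10, 1997 in 1997).
1006 ÷ 7 = 143 full weeks with remainder 5, so 143 more Wednesdays after the first → 144.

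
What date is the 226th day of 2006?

14 August 2006

January has 31 days (226 − 31 = 195 remain).
February has 28 days (195 − 28 = 167 remain).
March has 31 days (167 − 31 = 136 remain).
April has 30 days (136 − 30 = 106 remain).
May has 31 days (106 − 31 = 75 remain).
June has 30 days (75 − 30 = 45 remain).
July has 31 days (45 − 31 = 14 remain).
14 into August → August 14.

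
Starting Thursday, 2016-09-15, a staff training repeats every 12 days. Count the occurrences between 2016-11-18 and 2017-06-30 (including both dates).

Occurrences land 12·i days after 2016-09-15 for i = 0, 1, 2, …
2016-11-18 is 64 days after the start; 64 ÷ 12 = 5 remainder 4; since the remainder is 4, round up to i = 6. First occurrence in the window: #7 on 2016-11-26 (6×12 = 72 days in).
2017-06-30 is 288 days after the start; 288 ÷ 12 = 24 remainder 0. Last occurrence in the window: #25 on 2017-06-30.
Occurrences #7 through #25: 19 in total.

19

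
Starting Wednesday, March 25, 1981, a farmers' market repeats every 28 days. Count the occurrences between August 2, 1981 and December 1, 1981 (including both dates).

Occurrences land 28·i days after March 25, 1981 for i = 0, 1, 2, …
August 2, 1981 is 130 days after the start; 130 ÷ 28 = 4 remainder 18; since the remainder is 18, round up to i = 5. First occurrence in the window: #6 on August 12, 1981 (5×28 = 140 days in).
December 1, 1981 is 251 days after the start; 251 ÷ 28 = 8 remainder 27. Last occurrence in the window: #9 on November 4, 1981.
Occurrences #6 through #9: 4 in total.

4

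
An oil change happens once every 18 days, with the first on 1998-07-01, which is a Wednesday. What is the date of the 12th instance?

The 12th occurrence is 11 intervals after the first: 11 × 18 = 198 days after 1998-07-01.
July has 31 days — 30 days to the end of July leaves 168.
August has 31 days (137 left).
September has 30 days (107 left).
October has 31 days (76 left).
November has 30 days (46 left).
December has 31 days (15 left).
15 days into January → 1999-01-15.

1999-01-15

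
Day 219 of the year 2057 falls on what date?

January has 31 days (219 − 31 = 188 remain).
February has 28 days (188 − 28 = 160 remain).
March has 31 days (160 − 31 = 129 remain).
April has 30 days (129 − 30 = 99 remain).
May has 31 days (99 − 31 = 68 remain).
June has 30 days (68 − 30 = 38 remain).
July has 31 days (38 − 31 = 7 remain).
7 into August → August 7.

August 7, 2057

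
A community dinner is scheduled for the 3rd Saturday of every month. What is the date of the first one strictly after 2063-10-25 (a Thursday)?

2063-11-17

October 2063 starts on a Monday; its first Saturday is the 6th, so the 3rd Saturday is the 20th — 2063-10-20.
That is not after 2063-10-25, so look at November 2063.
November 2063 starts on a Thursday; its first Saturday is the 3rd, so the 3rd Saturday is the 17th — 2063-11-17.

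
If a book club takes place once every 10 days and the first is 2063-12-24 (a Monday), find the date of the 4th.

The 4th occurrence is 3 intervals after the first: 3 × 10 = 30 days after 2063-12-24.
December has 31 days — 7 days to the end of December leaves 23.
23 days into January → 2064-01-23.

2064-01-23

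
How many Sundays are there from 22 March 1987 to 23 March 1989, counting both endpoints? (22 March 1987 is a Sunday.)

105

22 March 1987 is a Sunday; the first Sunday on or after it is 22 March 1987.
From 22 March 1987 to 23 March 1989: 284 + 366 + 82 = 732 days (rest of 1987, 1988, to 23 March 1989 in 1989).
732 ÷ 7 = 104 full weeks with remainder 4, so 104 more Sundays after the first → 105.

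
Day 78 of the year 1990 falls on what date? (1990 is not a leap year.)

1990-03-19

January has 31 days (78 − 31 = 47 remain).
February has 28 days (47 − 28 = 19 remain).
19 into March → March 19.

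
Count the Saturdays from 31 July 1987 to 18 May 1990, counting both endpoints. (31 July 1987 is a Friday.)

146

31 July 1987 is a Friday; the first Saturday on or after it is 1 August 1987 (1 day later).
From 1 August 1987 to 18 May 1990: 152 + 366 + 365 + 138 = 1021 days (rest of 1987, 1988, 1989, to 18 May 1990 in 1990).
1021 ÷ 7 = 145 full weeks with remainder 6, so 145 more Saturdays after the first → 146.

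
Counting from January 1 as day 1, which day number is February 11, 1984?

Days in months before February: 31 = 31.
Plus 11 days into February → day 42.

42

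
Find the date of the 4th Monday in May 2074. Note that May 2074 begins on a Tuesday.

May 28, 2074

May 2074 begins on a Tuesday, so the first Monday is May 7 (6 days later).
The 4th Monday is 3 weeks later: 7 + 21 = 28.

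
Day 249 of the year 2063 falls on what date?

January has 31 days (249 − 31 = 218 remain).
February has 28 days (218 − 28 = 190 remain).
March has 31 days (190 − 31 = 159 remain).
April has 30 days (159 − 30 = 129 remain).
May has 31 days (129 − 31 = 98 remain).
June has 30 days (98 − 30 = 68 remain).
July has 31 days (68 − 31 = 37 remain).
August has 31 days (37 − 31 = 6 remain).
6 into September → September 6.

6 September 2063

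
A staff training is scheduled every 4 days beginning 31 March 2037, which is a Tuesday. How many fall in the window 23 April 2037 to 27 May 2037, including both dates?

Occurrences land 4·i days after 31 March 2037 for i = 0, 1, 2, …
23 April 2037 is 23 days after the start; 23 ÷ 4 = 5 remainder 3; since the remainder is 3, round up to i = 6. First occurrence in the window: #7 on 24 April 2037 (6×4 = 24 days in).
27 May 2037 is 57 days after the start; 57 ÷ 4 = 14 remainder 1. Last occurrence in the window: #15 on 26 May 2037.
Occurrences #7 through #15: 9 in total.

9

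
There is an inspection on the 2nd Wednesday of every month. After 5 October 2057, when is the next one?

10 October 2057

October 2057 starts on a Monday; its first Wednesday is the 3rd, so the 2nd Wednesday is the 10th — 10 October 2057.
10 October 2057 is after 5 October 2057, so that is the next one.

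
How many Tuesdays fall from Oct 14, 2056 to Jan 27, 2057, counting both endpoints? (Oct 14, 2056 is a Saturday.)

15

Oct 14, 2056 is a Saturday; the first Tuesday on or after it is Oct 17, 2056 (3 days later).
From Oct 17, 2056 to Jan 27, 2057: 14 + 30 + 31 + 27 = 102 days (rest of Oct, Nov, Dec, Jan).
102 ÷ 7 = 14 full weeks with remainder 4, so 14 more Tuesdays after the first → 15.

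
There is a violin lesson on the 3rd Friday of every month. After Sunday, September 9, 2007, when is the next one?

September 2007 starts on a Saturday; its first Friday is the 7th, so the 3rd Friday is the 21st — September 21, 2007.
September 21, 2007 is after September 9, 2007, so that is the next one.

September 21, 2007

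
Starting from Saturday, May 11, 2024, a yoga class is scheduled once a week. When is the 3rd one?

May 25, 2024

The 3rd occurrence is 2 intervals after the first: 2 × 7 = 14 days after May 11, 2024.
14 days later is May 25, 2024.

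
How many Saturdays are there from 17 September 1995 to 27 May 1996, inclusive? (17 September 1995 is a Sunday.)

36

17 September 1995 is a Sunday; the first Saturday on or after it is 23 September 1995 (6 days later).
From 23 September 1995 to 27 May 1996: 7 + 31 + 30 + 31 + 31 + 29 + 31 + 30 + 27 = 247 days (rest of September, October, November, December, January, February, March, April, May).
247 ÷ 7 = 35 full weeks with remainder 2, so 35 more Saturdays after the first → 36.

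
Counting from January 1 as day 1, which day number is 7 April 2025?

97

Days in months before April: 31 + 28 + 31 = 90.
Plus 7 days into April → day 97.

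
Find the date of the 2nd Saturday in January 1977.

January 1977 begins on a Saturday, so the first Saturday is January 1.
The 2nd Saturday is 1 weeks later: 1 + 7 = 8.

January 8, 1977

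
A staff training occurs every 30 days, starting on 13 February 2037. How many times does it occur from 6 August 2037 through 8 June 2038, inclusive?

11

Occurrences land 30·i days after 13 February 2037 for i = 0, 1, 2, …
6 August 2037 is 174 days after the start; 174 ÷ 30 = 5 remainder 24; since the remainder is 24, round up to i = 6. First occurrence in the window: #7 on 12 August 2037 (6×30 = 180 days in).
8 June 2038 is 480 days after the start; 480 ÷ 30 = 16 remainder 0. Last occurrence in the window: #17 on 8 June 2038.
Occurrences #7 through #17: 11 in total.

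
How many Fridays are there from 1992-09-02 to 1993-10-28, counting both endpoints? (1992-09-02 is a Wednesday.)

1992-09-02 is a Wednesday; the first Friday on or after it is 1992-09-04 (2 days later).
From 1992-09-04 to 1993-10-28: 118 + 301 = 419 days (rest of 1992, to 1993-10-28 in 1993).
419 ÷ 7 = 59 full weeks with remainder 6, so 59 more Fridays after the first → 60.

60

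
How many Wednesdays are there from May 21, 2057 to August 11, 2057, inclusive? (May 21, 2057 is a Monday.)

12

May 21, 2057 is a Monday; the first Wednesday on or after it is May 23, 2057 (2 days later).
From May 23, 2057 to August 11, 2057: 8 + 30 + 31 + 11 = 80 days (rest of May, June, July, August).
80 ÷ 7 = 11 full weeks with remainder 3, so 11 more Wednesdays after the first → 12.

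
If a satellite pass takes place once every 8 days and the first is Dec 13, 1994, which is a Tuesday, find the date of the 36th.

Sep 19, 1995

The 36th occurrence is 35 intervals after the first: 35 × 8 = 280 days after Dec 13, 1994.
Dec has 31 days — 18 days to the end of Dec leaves 262.
Jan has 31 days (231 left).
Feb has 28 days (203 left).
Mar has 31 days (172 left).
Apr has 30 days (142 left).
May has 31 days (111 left).
Jun has 30 days (81 left).
Jul has 31 days (50 left).
Aug has 31 days (19 left).
19 days into Sep → Sep 19, 1995.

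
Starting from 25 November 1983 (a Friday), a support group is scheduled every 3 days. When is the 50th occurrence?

The 50th occurrence is 49 intervals after the first: 49 × 3 = 147 days after 25 November 1983.
November has 30 days — 5 days to the end of November leaves 142.
December has 31 days (111 left).
January has 31 days (80 left).
February has 29 days (51 left).
March has 31 days (20 left).
20 days into April → 20 April 1984.

20 April 1984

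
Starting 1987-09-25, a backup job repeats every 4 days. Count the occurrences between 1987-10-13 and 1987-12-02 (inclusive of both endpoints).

13

Occurrences land 4·i days after 1987-09-25 for i = 0, 1, 2, …
1987-10-13 is 18 days after the start; 18 ÷ 4 = 4 remainder 2; since the remainder is 2, round up to i = 5. First occurrence in the window: #6 on 1987-10-15 (5×4 = 20 days in).
1987-12-02 is 68 days after the start; 68 ÷ 4 = 17 remainder 0. Last occurrence in the window: #18 on 1987-12-02.
Occurrences #6 through #18: 13 in total.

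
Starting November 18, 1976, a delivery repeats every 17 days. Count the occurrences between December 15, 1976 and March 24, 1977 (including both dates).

Occurrences land 17·i days after November 18, 1976 for i = 0, 1, 2, …
December 15, 1976 is 27 days after the start; 27 ÷ 17 = 1 remainder 10; since the remainder is 10, round up to i = 2. First occurrence in the window: #3 on December 22, 1976 (2×17 = 34 days in).
March 24, 1977 is 126 days after the start; 126 ÷ 17 = 7 remainder 7. Last occurrence in the window: #8 on March 17, 1977.
Occurrences #3 through #8: 6 in total.

6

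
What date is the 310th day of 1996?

1996-11-05

January has 31 days (310 − 31 = 279 remain).
February has 29 days (279 − 29 = 250 remain).
March has 31 days (250 − 31 = 219 remain).
April has 30 days (219 − 30 = 189 remain).
May has 31 days (189 − 31 = 158 remain).
June has 30 days (158 − 30 = 128 remain).
July has 31 days (128 − 31 = 97 remain).
August has 31 days (97 − 31 = 66 remain).
September has 30 days (66 − 30 = 36 remain).
October has 31 days (36 − 31 = 5 remain).
5 into November → November 5.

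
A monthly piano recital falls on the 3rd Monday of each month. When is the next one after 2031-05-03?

2031-05-19

May 2031 starts on a Thursday; its first Monday is the 5th, so the 3rd Monday is the 19th — 2031-05-19.
2031-05-19 is after 2031-05-03, so that is the next one.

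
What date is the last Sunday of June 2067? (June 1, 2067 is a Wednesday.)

2067-06-26

June 2067 begins on a Wednesday, so the first Sunday is June 5 (4 days later).
June 2067 has 30 days. Adding weeks: 5, 12, 19, 26 — the last one ≤ 30 is the 26th.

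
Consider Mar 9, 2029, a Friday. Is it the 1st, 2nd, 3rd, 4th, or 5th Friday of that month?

Day 9 falls in week ⌈9/7⌉ of the month.
Days 1–7 hold the 1st Friday, 8–14 the 2nd, 15–21 the 3rd, 22–28 the 4th, 29–31 the 5th.
9 is in the range for the 2nd.

2nd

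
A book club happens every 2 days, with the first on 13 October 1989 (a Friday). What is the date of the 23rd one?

26 November 1989

The 23rd occurrence is 22 intervals after the first: 22 × 2 = 44 days after 13 October 1989.
October has 31 days — 18 days to the end of October leaves 26.
26 days into November → 26 November 1989.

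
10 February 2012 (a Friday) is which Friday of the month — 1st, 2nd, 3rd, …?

2nd

Day 10 falls in week ⌈10/7⌉ of the month.
Days 1–7 hold the 1st Friday, 8–14 the 2nd, 15–21 the 3rd, 22–28 the 4th, 29–31 the 5th.
10 is in the range for the 2nd.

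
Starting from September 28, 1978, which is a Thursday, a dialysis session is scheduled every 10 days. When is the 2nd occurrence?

October 8, 1978

The 2nd occurrence is 1 interval after the first: 1 × 10 = 10 days after September 28, 1978.
September has 30 days — 2 days to the end of September leaves 8.
8 days into October → October 8, 1978.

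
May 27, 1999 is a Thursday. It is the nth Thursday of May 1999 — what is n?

Day 27 falls in week ⌈27/7⌉ of the month.
Days 1–7 hold the 1st Thursday, 8–14 the 2nd, 15–21 the 3rd, 22–28 the 4th, 29–31 the 5th.
27 is in the range for the 4th.

4th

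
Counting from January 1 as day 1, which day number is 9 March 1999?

Days in months before March: 31 + 28 = 59.
Plus 9 days into March → day 68.

68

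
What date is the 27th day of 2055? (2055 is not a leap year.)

27 into Jan → Jan 27.

Jan 27, 2055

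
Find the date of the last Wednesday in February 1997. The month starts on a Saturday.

February 1997 begins on a Saturday, so the first Wednesday is February 5 (4 days later).
February 1997 has 28 days. Adding weeks: 5, 12, 19, 26 — the last one ≤ 28 is the 26th.

26 February 1997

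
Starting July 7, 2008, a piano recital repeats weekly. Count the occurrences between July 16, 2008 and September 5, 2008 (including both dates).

7

Occurrences land 7·i days after July 7, 2008 for i = 0, 1, 2, …
July 16, 2008 is 9 days after the start; 9 ÷ 7 = 1 remainder 2; since the remainder is 2, round up to i = 2. First occurrence in the window: #3 on July 21, 2008 (2×7 = 14 days in).
September 5, 2008 is 60 days after the start; 60 ÷ 7 = 8 remainder 4. Last occurrence in the window: #9 on September 1, 2008.
Occurrences #3 through #9: 7 in total.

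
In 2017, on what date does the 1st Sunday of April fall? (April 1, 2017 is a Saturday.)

April 2017 begins on a Saturday, so the first Sunday is April 2 (1 day later).

2017-04-02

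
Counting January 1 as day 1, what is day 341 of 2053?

Dec 7, 2053

Jan has 31 days (341 − 31 = 310 remain).
Feb has 28 days (310 − 28 = 282 remain).
Mar has 31 days (282 − 31 = 251 remain).
Apr has 30 days (251 − 30 = 221 remain).
May has 31 days (221 − 31 = 190 remain).
Jun has 30 days (190 − 30 = 160 remain).
Jul has 31 days (160 − 31 = 129 remain).
Aug has 31 days (129 − 31 = 98 remain).
Sep has 30 days (98 − 30 = 68 remain).
Oct has 31 days (68 − 31 = 37 remain).
Nov has 30 days (37 − 30 = 7 remain).
7 into Dec → Dec 7.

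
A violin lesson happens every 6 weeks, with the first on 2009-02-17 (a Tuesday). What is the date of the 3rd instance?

2009-05-12

The 3rd occurrence is 2 intervals after the first: 2 × 42 = 84 days after 2009-02-17.
February has 28 days — 11 days to the end of February leaves 73.
March has 31 days (42 left).
April has 30 days (12 left).
12 days into May → 2009-05-12.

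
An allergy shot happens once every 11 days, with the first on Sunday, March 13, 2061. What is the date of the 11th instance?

July 1, 2061

The 11th occurrence is 10 intervals after the first: 10 × 11 = 110 days after March 13, 2061.
March has 31 days — 18 days to the end of March leaves 92.
April has 30 days (62 left).
May has 31 days (31 left).
June has 30 days (1 left).
1 day into July → July 1, 2061.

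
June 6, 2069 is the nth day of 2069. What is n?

157

Days in months before June: 31 + 28 + 31 + 30 + 31 = 151.
Plus 6 days into June → day 157.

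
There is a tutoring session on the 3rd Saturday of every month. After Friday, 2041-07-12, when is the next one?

July 2041 starts on a Monday; its first Saturday is the 6th, so the 3rd Saturday is the 20th — 2041-07-20.
2041-07-20 is after 2041-07-12, so that is the next one.

2041-07-20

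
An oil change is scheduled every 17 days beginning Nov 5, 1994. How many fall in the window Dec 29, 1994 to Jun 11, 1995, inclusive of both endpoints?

Occurrences land 17·i days after Nov 5, 1994 for i = 0, 1, 2, …
Dec 29, 1994 is 54 days after the start; 54 ÷ 17 = 3 remainder 3; since the remainder is 3, round up to i = 4. First occurrence in the window: #5 on Jan 12, 1995 (4×17 = 68 days in).
Jun 11, 1995 is 218 days after the start; 218 ÷ 17 = 12 remainder 14. Last occurrence in the window: #13 on May 28, 1995.
Occurrences #5 through #13: 9 in total.

9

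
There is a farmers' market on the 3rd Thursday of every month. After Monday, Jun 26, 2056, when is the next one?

Jul 20, 2056

Jun 2056 starts on a Thursday; its first Thursday is the 1st, so the 3rd Thursday is the 15th — Jun 15, 2056.
That is not after Jun 26, 2056, so look at Jul 2056.
Jul 2056 starts on a Saturday; its first Thursday is the 6th, so the 3rd Thursday is the 20th — Jul 20, 2056.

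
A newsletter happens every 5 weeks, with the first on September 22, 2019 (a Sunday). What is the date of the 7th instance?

April 19, 2020

The 7th occurrence is 6 intervals after the first: 6 × 35 = 210 days after September 22, 2019.
September has 30 days — 8 days to the end of September leaves 202.
October has 31 days (171 left).
November has 30 days (141 left).
December has 31 days (110 left).
January has 31 days (79 left).
February has 29 days (50 left).
March has 31 days (19 left).
19 days into April → April 19, 2020.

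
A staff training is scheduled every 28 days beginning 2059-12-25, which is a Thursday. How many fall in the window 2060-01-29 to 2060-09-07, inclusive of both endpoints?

Occurrences land 28·i days after 2059-12-25 for i = 0, 1, 2, …
2060-01-29 is 35 days after the start; 35 ÷ 28 = 1 remainder 7; since the remainder is 7, round up to i = 2. First occurrence in the window: #3 on 2060-02-19 (2×28 = 56 days in).
2060-09-07 is 257 days after the start; 257 ÷ 28 = 9 remainder 5. Last occurrence in the window: #10 on 2060-09-02.
Occurrences #3 through #10: 8 in total.

8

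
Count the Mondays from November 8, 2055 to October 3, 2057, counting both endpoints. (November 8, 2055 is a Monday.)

November 8, 2055 is a Monday; the first Monday on or after it is November 8, 2055.
From November 8, 2055 to October 3, 2057: 53 + 366 + 276 = 695 days (rest of 2055, 2056, to October 3, 2057 in 2057).
695 ÷ 7 = 99 full weeks with remainder 2, so 99 more Mondays after the first → 100.

100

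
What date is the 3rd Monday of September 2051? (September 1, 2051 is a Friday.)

18 September 2051

September 2051 begins on a Friday, so the first Monday is September 4 (3 days later).
The 3rd Monday is 2 weeks later: 4 + 14 = 18.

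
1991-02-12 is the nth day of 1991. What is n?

Days in months before February: 31 = 31.
Plus 12 days into February → day 43.

43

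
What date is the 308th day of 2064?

January has 31 days (308 − 31 = 277 remain).
February has 29 days (277 − 29 = 248 remain).
March has 31 days (248 − 31 = 217 remain).
April has 30 days (217 − 30 = 187 remain).
May has 31 days (187 − 31 = 156 remain).
June has 30 days (156 − 30 = 126 remain).
July has 31 days (126 − 31 = 95 remain).
August has 31 days (95 − 31 = 64 remain).
September has 30 days (64 − 30 = 34 remain).
October has 31 days (34 − 31 = 3 remain).
3 into November → November 3.

November 3, 2064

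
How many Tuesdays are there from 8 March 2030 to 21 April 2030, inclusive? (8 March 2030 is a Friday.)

8 March 2030 is a Friday; the first Tuesday on or after it is 12 March 2030 (4 days later).
From 12 March 2030 to 21 April 2030: 19 + 21 = 40 days (rest of March, April).
40 ÷ 7 = 5 full weeks with remainder 5, so 5 more Tuesdays after the first → 6.

6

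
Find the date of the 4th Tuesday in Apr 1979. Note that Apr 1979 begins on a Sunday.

Apr 1979 begins on a Sunday, so the first Tuesday is Apr 3 (2 days later).
The 4th Tuesday is 3 weeks later: 3 + 21 = 24.

Apr 24, 1979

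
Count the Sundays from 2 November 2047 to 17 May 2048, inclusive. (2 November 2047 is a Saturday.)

29

2 November 2047 is a Saturday; the first Sunday on or after it is 3 November 2047 (1 day later).
From 3 November 2047 to 17 May 2048: 27 + 31 + 31 + 29 + 31 + 30 + 17 = 196 days (rest of November, December, January, February, March, April, May).
196 ÷ 7 = 28 full weeks with remainder 0, so 28 more Sundays after the first → 29.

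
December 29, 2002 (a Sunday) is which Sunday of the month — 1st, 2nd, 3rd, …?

Day 29 falls in week ⌈29/7⌉ of the month.
Days 1–7 hold the 1st Sunday, 8–14 the 2nd, 15–21 the 3rd, 22–28 the 4th, 29–31 the 5th.
29 is in the range for the 5th.

5th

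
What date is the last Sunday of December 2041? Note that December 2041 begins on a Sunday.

December 2041 begins on a Sunday, so the first Sunday is December 1.
December 2041 has 31 days. Adding weeks: 1, 8, 15, 22, 29 — the last one ≤ 31 is the 29th.

December 29, 2041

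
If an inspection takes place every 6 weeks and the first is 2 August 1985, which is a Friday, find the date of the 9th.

The 9th occurrence is 8 intervals after the first: 8 × 42 = 336 days after 2 August 1985.
August has 31 days — 29 days to the end of August leaves 307.
September has 30 days (277 left).
October has 31 days (246 left).
November has 30 days (216 left).
December has 31 days (185 left).
January has 31 days (154 left).
February has 28 days (126 left).
March has 31 days (95 left).
April has 30 days (65 left).
May has 31 days (34 left).
June has 30 days (4 left).
4 days into July → 4 July 1986.

4 July 1986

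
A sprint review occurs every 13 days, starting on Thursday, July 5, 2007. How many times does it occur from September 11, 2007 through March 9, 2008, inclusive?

Occurrences land 13·i days after July 5, 2007 for i = 0, 1, 2, …
September 11, 2007 is 68 days after the start; 68 ÷ 13 = 5 remainder 3; since the remainder is 3, round up to i = 6. First occurrence in the window: #7 on September 21, 2007 (6×13 = 78 days in).
March 9, 2008 is 248 days after the start; 248 ÷ 13 = 19 remainder 1. Last occurrence in the window: #20 on March 8, 2008.
Occurrences #7 through #20: 14 in total.

14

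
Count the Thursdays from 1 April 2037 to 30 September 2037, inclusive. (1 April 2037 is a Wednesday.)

26

1 April 2037 is a Wednesday; the first Thursday on or after it is 2 April 2037 (1 day later).
From 2 April 2037 to 30 September 2037: 28 + 31 + 30 + 31 + 31 + 30 = 181 days (rest of April, May, June, July, August, September).
181 ÷ 7 = 25 full weeks with remainder 6, so 25 more Thursdays after the first → 26.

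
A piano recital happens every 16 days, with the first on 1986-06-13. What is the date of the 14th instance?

1987-01-07

The 14th occurrence is 13 intervals after the first: 13 × 16 = 208 days after 1986-06-13.
June has 30 days — 17 days to the end of June leaves 191.
July has 31 days (160 left).
August has 31 days (129 left).
September has 30 days (99 left).
October has 31 days (68 left).
November has 30 days (38 left).
December has 31 days (7 left).
7 days into January → 1987-01-07.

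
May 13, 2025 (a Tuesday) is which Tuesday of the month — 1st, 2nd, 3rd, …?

2nd

Day 13 falls in week ⌈13/7⌉ of the month.
Days 1–7 hold the 1st Tuesday, 8–14 the 2nd, 15–21 the 3rd, 22–28 the 4th, 29–31 the 5th.
13 is in the range for the 2nd.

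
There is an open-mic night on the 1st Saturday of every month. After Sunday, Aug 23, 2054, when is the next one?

Aug 2054 starts on a Saturday, so its 1st Saturday is Aug 1, 2054.
That is not after Aug 23, 2054, so look at Sep 2054.
Sep 2054 starts on a Tuesday, so its 1st Saturday is Sep 5, 2054 (4 days in).

Sep 5, 2054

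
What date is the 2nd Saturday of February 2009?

The first Saturday of February 2009 is February 7.
The 2nd Saturday is 1 weeks later: 7 + 7 = 14.

2009-02-14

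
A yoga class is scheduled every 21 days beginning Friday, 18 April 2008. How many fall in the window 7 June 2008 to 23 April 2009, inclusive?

15

Occurrences land 21·i days after 18 April 2008 for i = 0, 1, 2, …
7 June 2008 is 50 days after the start; 50 ÷ 21 = 2 remainder 8; since the remainder is 8, round up to i = 3. First occurrence in the window: #4 on 20 June 2008 (3×21 = 63 days in).
23 April 2009 is 370 days after the start; 370 ÷ 21 = 17 remainder 13. Last occurrence in the window: #18 on 10 April 2009.
Occurrences #4 through #18: 15 in total.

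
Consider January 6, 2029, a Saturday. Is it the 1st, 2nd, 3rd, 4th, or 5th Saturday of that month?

1st

Day 6 falls in week ⌈6/7⌉ of the month.
Days 1–7 hold the 1st Saturday, 8–14 the 2nd, 15–21 the 3rd, 22–28 the 4th, 29–31 the 5th.
6 is in the range for the 1st.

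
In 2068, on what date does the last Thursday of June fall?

June 28, 2068

The first Thursday of June 2068 is June 7.
June 2068 has 30 days. Adding weeks: 7, 14, 21, 28 — the last one ≤ 30 is the 28th.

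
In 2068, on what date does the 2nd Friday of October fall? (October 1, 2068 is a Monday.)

October 2068 begins on a Monday, so the first Friday is October 5 (4 days later).
The 2nd Friday is 1 weeks later: 5 + 7 = 12.

2068-10-12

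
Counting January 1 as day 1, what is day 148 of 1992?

January has 31 days (148 − 31 = 117 remain).
February has 29 days (117 − 29 = 88 remain).
March has 31 days (88 − 31 = 57 remain).
April has 30 days (57 − 30 = 27 remain).
27 into May → May 27.

1992-05-27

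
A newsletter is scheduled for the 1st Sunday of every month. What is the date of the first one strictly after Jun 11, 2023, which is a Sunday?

Jun 2023 starts on a Thursday, so its 1st Sunday is Jun 4, 2023 (3 days in).
That is not after Jun 11, 2023, so look at Jul 2023.
Jul 2023 starts on a Saturday, so its 1st Sunday is Jul 2, 2023 (1 day in).

Jul 2, 2023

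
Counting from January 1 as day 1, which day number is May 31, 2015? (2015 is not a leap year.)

Days in months before May: 31 + 28 + 31 + 30 = 120.
Plus 31 days into May → day 151.

151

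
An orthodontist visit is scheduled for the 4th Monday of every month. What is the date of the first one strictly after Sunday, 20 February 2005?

28 February 2005

February 2005 starts on a Tuesday; its first Monday is the 7th, so the 4th Monday is the 28th — 28 February 2005.
28 February 2005 is after 20 February 2005, so that is the next one.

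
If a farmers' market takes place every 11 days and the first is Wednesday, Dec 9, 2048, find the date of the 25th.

The 25th occurrence is 24 intervals after the first: 24 × 11 = 264 days after Dec 9, 2048.
Dec has 31 days — 22 days to the end of Dec leaves 242.
Jan has 31 days (211 left).
Feb has 28 days (183 left).
Mar has 31 days (152 left).
Apr has 30 days (122 left).
May has 31 days (91 left).
Jun has 30 days (61 left).
Jul has 31 days (30 left).
30 days into Aug → Aug 30, 2049.

Aug 30, 2049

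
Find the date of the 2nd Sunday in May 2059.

May 2059 begins on a Thursday, so the first Sunday is May 4 (3 days later).
The 2nd Sunday is 1 weeks later: 4 + 7 = 11.

May 11, 2059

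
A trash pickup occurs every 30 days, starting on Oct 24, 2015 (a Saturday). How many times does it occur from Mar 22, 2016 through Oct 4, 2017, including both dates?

Occurrences land 30·i days after Oct 24, 2015 for i = 0, 1, 2, …
Mar 22, 2016 is 150 days after the start; 150 ÷ 30 = 5 remainder 0. First occurrence in the window: #6 on Mar 22, 2016 (5×30 = 150 days in).
Oct 4, 2017 is 711 days after the start; 711 ÷ 30 = 23 remainder 21. Last occurrence in the window: #24 on Sep 13, 2017.
Occurrences #6 through #24: 19 in total.

19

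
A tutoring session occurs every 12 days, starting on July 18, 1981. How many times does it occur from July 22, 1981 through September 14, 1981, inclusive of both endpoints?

Occurrences land 12·i days after July 18, 1981 for i = 0, 1, 2, …
July 22, 1981 is 4 days after the start; 4 ÷ 12 = 0 remainder 4; since the remainder is 4, round up to i = 1. First occurrence in the window: #2 on July 30, 1981 (1×12 = 12 days in).
September 14, 1981 is 58 days after the start; 58 ÷ 12 = 4 remainder 10. Last occurrence in the window: #5 on September 4, 1981.
Occurrences #2 through #5: 4 in total.

4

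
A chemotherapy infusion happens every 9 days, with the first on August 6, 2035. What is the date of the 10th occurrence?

The 10th occurrence is 9 intervals after the first: 9 × 9 = 81 days after August 6, 2035.
August has 31 days — 25 days to the end of August leaves 56.
September has 30 days (26 left).
26 days into October → October 26, 2035.

October 26, 2035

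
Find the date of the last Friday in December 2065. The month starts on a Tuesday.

December 2065 begins on a Tuesday, so the first Friday is December 4 (3 days later).
December 2065 has 31 days. Adding weeks: 4, 11, 18, 25 — the last one ≤ 31 is the 25th.

25 December 2065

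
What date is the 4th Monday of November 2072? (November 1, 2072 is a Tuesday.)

28 November 2072

November 2072 begins on a Tuesday, so the first Monday is November 7 (6 days later).
The 4th Monday is 3 weeks later: 7 + 21 = 28.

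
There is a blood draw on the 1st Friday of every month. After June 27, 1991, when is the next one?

July 5, 1991

June 1991 starts on a Saturday, so its 1st Friday is June 7, 1991 (6 days in).
That is not after June 27, 1991, so look at July 1991.
July 1991 starts on a Monday, so its 1st Friday is July 5, 1991 (4 days in).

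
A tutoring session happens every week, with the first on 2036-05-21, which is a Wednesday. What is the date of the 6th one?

The 6th occurrence is 5 intervals after the first: 5 × 7 = 35 days after 2036-05-21.
May has 31 days — 10 days to the end of May leaves 25.
25 days into June → 2036-06-25.

2036-06-25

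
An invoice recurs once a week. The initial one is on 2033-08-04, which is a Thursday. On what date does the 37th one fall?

2034-04-13

The 37th occurrence is 36 intervals after the first: 36 × 7 = 252 days after 2033-08-04.
August has 31 days — 27 days to the end of August leaves 225.
September has 30 days (195 left).
October has 31 days (164 left).
November has 30 days (134 left).
December has 31 days (103 left).
January has 31 days (72 left).
February has 28 days (44 left).
March has 31 days (13 left).
13 days into April → 2034-04-13.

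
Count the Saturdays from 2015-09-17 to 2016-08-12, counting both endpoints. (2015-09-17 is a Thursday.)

2015-09-17 is a Thursday; the first Saturday on or after it is 2015-09-19 (2 days later).
From 2015-09-19 to 2016-08-12: 103 + 225 = 328 days (rest of 2015, to 2016-08-12 in 2016).
328 ÷ 7 = 46 full weeks with remainder 6, so 46 more Saturdays after the first → 47.

47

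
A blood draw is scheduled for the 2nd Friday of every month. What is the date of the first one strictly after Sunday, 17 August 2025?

12 September 2025

August 2025 starts on a Friday; its first Friday is the 1st, so the 2nd Friday is the 8th — 8 August 2025.
That is not after 17 August 2025, so look at September 2025.
September 2025 starts on a Monday; its first Friday is the 5th, so the 2nd Friday is the 12th — 12 September 2025.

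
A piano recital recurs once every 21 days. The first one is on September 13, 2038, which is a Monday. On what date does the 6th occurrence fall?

The 6th occurrence is 5 intervals after the first: 5 × 21 = 105 days after September 13, 2038.
September has 30 days — 17 days to the end of September leaves 88.
October has 31 days (57 left).
November has 30 days (27 left).
27 days into December → December 27, 2038.

December 27, 2038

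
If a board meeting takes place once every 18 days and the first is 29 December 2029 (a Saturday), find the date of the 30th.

4 June 2031

The 30th occurrence is 29 intervals after the first: 29 × 18 = 522 days after 29 December 2029.
December has 31 days — 2 days to the end of December leaves 520.
2030 has 365 days (155 left).
January has 31 days (124 left).
February has 28 days (96 left).
March has 31 days (65 left).
April has 30 days (35 left).
May has 31 days (4 left).
4 days into June → 4 June 2031.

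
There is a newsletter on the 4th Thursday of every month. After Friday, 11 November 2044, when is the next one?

24 November 2044

November 2044 starts on a Tuesday; its first Thursday is the 3rd, so the 4th Thursday is the 24th — 24 November 2044.
24 November 2044 is after 11 November 2044, so that is the next one.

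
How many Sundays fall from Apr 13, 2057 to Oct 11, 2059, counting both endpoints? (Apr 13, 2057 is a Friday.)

Apr 13, 2057 is a Friday; the first Sunday on or after it is Apr 15, 2057 (2 days later).
From Apr 15, 2057 to Oct 11, 2059: 260 + 365 + 284 = 909 days (rest of 2057, 2058, to Oct 11, 2059 in 2059).
909 ÷ 7 = 129 full weeks with remainder 6, so 129 more Sundays after the first → 130.

130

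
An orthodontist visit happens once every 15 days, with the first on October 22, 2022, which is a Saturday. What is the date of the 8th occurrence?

The 8th occurrence is 7 intervals after the first: 7 × 15 = 105 days after October 22, 2022.
October has 31 days — 9 days to the end of October leaves 96.
November has 30 days (66 left).
December has 31 days (35 left).
January has 31 days (4 left).
4 days into February → February 4, 2023.

February 4, 2023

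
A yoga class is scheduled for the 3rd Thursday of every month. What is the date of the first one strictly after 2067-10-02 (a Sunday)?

October 2067 starts on a Saturday; its first Thursday is the 6th, so the 3rd Thursday is the 20th — 2067-10-20.
2067-10-20 is after 2067-10-02, so that is the next one.

2067-10-20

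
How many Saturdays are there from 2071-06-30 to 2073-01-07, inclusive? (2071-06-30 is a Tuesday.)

80

2071-06-30 is a Tuesday; the first Saturday on or after it is 2071-07-04 (4 days later).
From 2071-07-04 to 2073-01-07: 180 + 366 + 7 = 553 days (rest of 2071, 2072, to 2073-01-07 in 2073).
553 ÷ 7 = 79 full weeks with remainder 0, so 79 more Saturdays after the first → 80.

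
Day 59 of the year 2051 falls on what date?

January has 31 days (59 − 31 = 28 remain).
28 into February → February 28.

28 February 2051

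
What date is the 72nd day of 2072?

2072-03-12

January has 31 days (72 − 31 = 41 remain).
February has 29 days (41 − 29 = 12 remain).
12 into March → March 12.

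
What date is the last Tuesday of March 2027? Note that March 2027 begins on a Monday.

March 2027 begins on a Monday, so the first Tuesday is March 2 (1 day later).
March 2027 has 31 days. Adding weeks: 2, 9, 16, 23, 30 — the last one ≤ 31 is the 30th.

30 March 2027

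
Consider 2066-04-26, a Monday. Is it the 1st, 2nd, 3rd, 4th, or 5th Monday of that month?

4th

Day 26 falls in week ⌈26/7⌉ of the month.
Days 1–7 hold the 1st Monday, 8–14 the 2nd, 15–21 the 3rd, 22–28 the 4th, 29–31 the 5th.
26 is in the range for the 4th.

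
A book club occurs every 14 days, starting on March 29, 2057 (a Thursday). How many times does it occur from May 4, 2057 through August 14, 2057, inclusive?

7

Occurrences land 14·i days after March 29, 2057 for i = 0, 1, 2, …
May 4, 2057 is 36 days after the start; 36 ÷ 14 = 2 remainder 8; since the remainder is 8, round up to i = 3. First occurrence in the window: #4 on May 10, 2057 (3×14 = 42 days in).
August 14, 2057 is 138 days after the start; 138 ÷ 14 = 9 remainder 12. Last occurrence in the window: #10 on August 2, 2057.
Occurrences #4 through #10: 7 in total.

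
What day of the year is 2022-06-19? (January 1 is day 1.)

Days in months before June: 31 + 28 + 31 + 30 + 31 = 151.
Plus 19 days into June → day 170.

170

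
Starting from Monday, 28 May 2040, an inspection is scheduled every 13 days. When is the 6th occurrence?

The 6th occurrence is 5 intervals after the first: 5 × 13 = 65 days after 28 May 2040.
May has 31 days — 3 days to the end of May leaves 62.
June has 30 days (32 left).
July has 31 days (1 left).
1 day into August → 1 August 2040.

1 August 2040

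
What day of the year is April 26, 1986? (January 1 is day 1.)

116

Days in months before April: 31 + 28 + 31 = 90.
Plus 26 days into April → day 116.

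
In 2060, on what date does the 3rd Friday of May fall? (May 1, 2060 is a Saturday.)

May 2060 begins on a Saturday, so the first Friday is May 7 (6 days later).
The 3rd Friday is 2 weeks later: 7 + 14 = 21.

21 May 2060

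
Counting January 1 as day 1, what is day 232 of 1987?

1987-08-20

January has 31 days (232 − 31 = 201 remain).
February has 28 days (201 − 28 = 173 remain).
March has 31 days (173 − 31 = 142 remain).
April has 30 days (142 − 30 = 112 remain).
May has 31 days (112 − 31 = 81 remain).
June has 30 days (81 − 30 = 51 remain).
July has 31 days (51 − 31 = 20 remain).
20 into August → August 20.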